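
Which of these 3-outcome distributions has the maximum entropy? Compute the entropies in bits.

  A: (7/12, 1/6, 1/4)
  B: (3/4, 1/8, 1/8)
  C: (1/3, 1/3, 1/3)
C

For a discrete distribution over n outcomes, entropy is maximized by the uniform distribution.

Computing entropies:
H(A) = 1.3844 bits
H(B) = 1.0613 bits
H(C) = 1.5850 bits

The uniform distribution (where all probabilities equal 1/3) achieves the maximum entropy of log_2(3) = 1.5850 bits.

Distribution C has the highest entropy.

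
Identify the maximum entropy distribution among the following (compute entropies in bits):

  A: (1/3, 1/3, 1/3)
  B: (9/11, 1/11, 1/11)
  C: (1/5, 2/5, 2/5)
A

For a discrete distribution over n outcomes, entropy is maximized by the uniform distribution.

Computing entropies:
H(A) = 1.5850 bits
H(B) = 0.8659 bits
H(C) = 1.5219 bits

The uniform distribution (where all probabilities equal 1/3) achieves the maximum entropy of log_2(3) = 1.5850 bits.

Distribution A has the highest entropy.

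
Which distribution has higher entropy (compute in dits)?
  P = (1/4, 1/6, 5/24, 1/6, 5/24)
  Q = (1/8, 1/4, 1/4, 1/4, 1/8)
P

Computing entropies in dits:
H(P) = 0.6937
H(Q) = 0.6773

Distribution P has higher entropy.

Intuition: The distribution closer to uniform (more spread out) has higher entropy.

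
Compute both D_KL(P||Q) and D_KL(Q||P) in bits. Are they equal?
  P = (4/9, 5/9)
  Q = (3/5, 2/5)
D_KL(P||Q) = 0.0709, D_KL(Q||P) = 0.0702

KL divergence is not symmetric: D_KL(P||Q) ≠ D_KL(Q||P) in general.

D_KL(P||Q) = 0.0709 bits
D_KL(Q||P) = 0.0702 bits

No, they are not equal!

This asymmetry is why KL divergence is not a true distance metric.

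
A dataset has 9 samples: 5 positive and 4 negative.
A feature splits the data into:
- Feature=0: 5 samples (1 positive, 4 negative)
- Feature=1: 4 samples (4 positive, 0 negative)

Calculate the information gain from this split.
0.5900 bits

Information Gain = H(Y) - H(Y|Feature)

Before split:
P(positive) = 5/9 = 0.5556
H(Y) = 0.9911 bits

After split:
Feature=0: H = 0.7219 bits (weight = 5/9)
Feature=1: H = 0.0000 bits (weight = 4/9)
H(Y|Feature) = (5/9)×0.7219 + (4/9)×0.0000 = 0.4011 bits

Information Gain = 0.9911 - 0.4011 = 0.5900 bits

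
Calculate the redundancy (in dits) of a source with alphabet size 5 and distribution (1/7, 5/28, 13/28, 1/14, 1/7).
0.0873 dits

Redundancy measures how far a source is from maximum entropy:
R = H_max - H(X)

Maximum entropy for 5 symbols: H_max = log_10(5) = 0.6990 dits
Actual entropy: H(X) = 0.6116 dits
Redundancy: R = 0.6990 - 0.6116 = 0.0873 dits

This redundancy represents potential for compression: the source could be compressed by 0.0873 dits per symbol.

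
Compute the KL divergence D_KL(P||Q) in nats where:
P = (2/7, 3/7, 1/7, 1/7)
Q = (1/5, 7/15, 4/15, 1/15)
0.0851 nats

KL divergence: D_KL(P||Q) = Σ p(x) log(p(x)/q(x))

Computing term by term:
  x=0: 2/7 × log_e[(2/7)/(1/5)] = 2/7 × 0.3567 = 0.1019
  x=1: 3/7 × log_e[(3/7)/(7/15)] = 3/7 × -0.0852 = -0.0365
  x=2: 1/7 × log_e[(1/7)/(4/15)] = 1/7 × -0.6242 = -0.0892
  x=3: 1/7 × log_e[(1/7)/(1/15)] = 1/7 × 0.7621 = 0.1089

D_KL(P||Q) = 0.0851 nats

Note: KL divergence is always non-negative and equals 0 iff P = Q.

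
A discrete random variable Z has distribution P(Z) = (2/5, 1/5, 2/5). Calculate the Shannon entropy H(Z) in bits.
1.5219 bits

Shannon entropy is H(X) = -Σ p(x) log p(x).

For P = (2/5, 1/5, 2/5):
H = -2/5 × log_2(2/5) -1/5 × log_2(1/5) -2/5 × log_2(2/5)
H = 1.5219 bits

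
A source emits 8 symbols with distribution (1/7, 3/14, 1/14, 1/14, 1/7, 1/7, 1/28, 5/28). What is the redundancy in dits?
0.0485 dits

Redundancy measures how far a source is from maximum entropy:
R = H_max - H(X)

Maximum entropy for 8 symbols: H_max = log_10(8) = 0.9031 dits
Actual entropy: H(X) = 0.8546 dits
Redundancy: R = 0.9031 - 0.8546 = 0.0485 dits

This redundancy represents potential for compression: the source could be compressed by 0.0485 dits per symbol.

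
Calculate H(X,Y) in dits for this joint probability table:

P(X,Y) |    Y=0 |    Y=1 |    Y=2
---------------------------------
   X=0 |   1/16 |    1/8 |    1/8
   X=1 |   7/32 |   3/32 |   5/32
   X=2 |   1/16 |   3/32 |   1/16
0.9147 dits

Joint entropy is H(X,Y) = -Σ_{x,y} p(x,y) log p(x,y).

Summing over all non-zero entries:
H(X,Y) = -[1/16·log_10(1/16) + 1/8·log_10(1/8) + 1/8·log_10(1/8) + 7/32·log_10(7/32) + 3/32·log_10(3/32) + 5/32·log_10(5/32) + 1/16·log_10(1/16) + 3/32·log_10(3/32) + 1/16·log_10(1/16)]
H(X,Y) = 0.9147 dits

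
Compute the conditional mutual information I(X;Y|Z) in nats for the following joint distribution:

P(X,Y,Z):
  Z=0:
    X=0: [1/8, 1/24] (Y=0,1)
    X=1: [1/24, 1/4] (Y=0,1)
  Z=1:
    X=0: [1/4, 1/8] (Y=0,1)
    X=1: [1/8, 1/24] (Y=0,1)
0.0890 nats

Conditional mutual information: I(X;Y|Z) = H(X|Z) + H(Y|Z) - H(X,Y|Z)

H(Z) = 0.6897
H(X,Z) = 1.3244 → H(X|Z) = 0.6348
H(Y,Z) = 1.3244 → H(Y|Z) = 0.6348
H(X,Y,Z) = 1.8702 → H(X,Y|Z) = 1.1805

I(X;Y|Z) = 0.6348 + 0.6348 - 1.1805 = 0.0890 nats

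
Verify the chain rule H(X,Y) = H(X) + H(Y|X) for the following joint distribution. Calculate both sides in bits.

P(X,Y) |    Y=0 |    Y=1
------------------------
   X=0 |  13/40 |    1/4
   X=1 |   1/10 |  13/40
H(X,Y) = 1.8862, H(X) = 0.9837, H(Y|X) = 0.9025 (all in bits)

Chain rule: H(X,Y) = H(X) + H(Y|X)

Left side — joint entropy directly:
H(X,Y) = -Σ p(x,y) log p(x,y) = 1.8862 bits

Right side — compute H(Y|X) from the conditional distributions:
P(X) = (23/40, 17/40), so H(X) = 0.9837 bits
H(Y|X) = Σ_x P(X=x) · H(Y|X=x):
  P(Y|X=0) = (13/23, 10/23), H(Y|X=0) = 0.9877, weight P(X=0) = 23/40
  P(Y|X=1) = (4/17, 13/17), H(Y|X=1) = 0.7871, weight P(X=1) = 17/40
H(Y|X) = 0.9025 bits

H(X) + H(Y|X) = 0.9837 + 0.9025 = 1.8862 bits

Both sides equal 1.8862 bits. ✓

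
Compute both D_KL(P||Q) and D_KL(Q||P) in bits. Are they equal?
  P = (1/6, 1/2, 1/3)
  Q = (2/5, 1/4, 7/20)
D_KL(P||Q) = 0.2660, D_KL(Q||P) = 0.2799

KL divergence is not symmetric: D_KL(P||Q) ≠ D_KL(Q||P) in general.

D_KL(P||Q) = 0.2660 bits
D_KL(Q||P) = 0.2799 bits

No, they are not equal!

This asymmetry is why KL divergence is not a true distance metric.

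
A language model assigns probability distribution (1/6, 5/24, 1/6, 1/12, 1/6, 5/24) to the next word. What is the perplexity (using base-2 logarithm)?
5.7924

Perplexity is 2^H (or exp(H) for natural log).

First, H = -Σ p log p = 2.5342 bits
Perplexity = 2^2.5342 = 5.7924

Interpretation: The model's uncertainty is equivalent to choosing uniformly among 5.8 options.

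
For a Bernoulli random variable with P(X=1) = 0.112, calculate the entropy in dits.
0.1523 dits

The binary entropy function is:
H(p) = -p log(p) - (1-p) log(1-p)

H(0.112) = -0.112 × log_10(0.112) - 0.888 × log_10(0.888)
H(0.112) = 0.1523 dits

Note: Binary entropy is maximized at p=0.5 (H=1 bit) and minimized at p=0 or p=1 (H=0).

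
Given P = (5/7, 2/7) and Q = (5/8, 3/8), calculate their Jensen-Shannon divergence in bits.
0.0065 bits

Jensen-Shannon divergence is:
JSD(P||Q) = 0.5 × D_KL(P||M) + 0.5 × D_KL(Q||M)
where M = 0.5 × (P + Q) is the mixture distribution.

M = 0.5 × (5/7, 2/7) + 0.5 × (5/8, 3/8) = (0.669643, 0.330357)

D_KL(P||M) = 0.0067 bits
D_KL(Q||M) = 0.0064 bits

JSD(P||Q) = 0.5 × 0.0067 + 0.5 × 0.0064 = 0.0065 bits

Unlike KL divergence, JSD is symmetric and bounded: 0 ≤ JSD ≤ log(2).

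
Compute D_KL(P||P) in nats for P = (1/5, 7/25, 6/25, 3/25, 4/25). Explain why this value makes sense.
0.0000 nats

KL divergence satisfies the Gibbs inequality: D_KL(P||Q) ≥ 0 for all distributions P, Q.

D_KL(P||Q) = Σ p(x) log(p(x)/q(x))
Each term is p(x) × log_e(p(x)/p(x)) = p(x) × log_e(1) = 0, so the sum is 0.
D_KL(P||Q) = 0.0000 nats

When P = Q, the KL divergence is exactly 0, as there is no 'divergence' between identical distributions.

This non-negativity is a fundamental property: relative entropy cannot be negative because it measures how different Q is from P.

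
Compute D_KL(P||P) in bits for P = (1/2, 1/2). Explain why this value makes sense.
0.0000 bits

KL divergence satisfies the Gibbs inequality: D_KL(P||Q) ≥ 0 for all distributions P, Q.

D_KL(P||Q) = Σ p(x) log(p(x)/q(x))
Each term is p(x) × log_2(p(x)/p(x)) = p(x) × log_2(1) = 0, so the sum is 0.
D_KL(P||Q) = 0.0000 bits

When P = Q, the KL divergence is exactly 0, as there is no 'divergence' between identical distributions.

This non-negativity is a fundamental property: relative entropy cannot be negative because it measures how different Q is from P.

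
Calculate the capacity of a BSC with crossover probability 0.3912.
0.0344 bits

For a binary symmetric channel (BSC) with error probability p:
Capacity C = 1 - H(p) bits per symbol

where H(p) = -p log₂(p) - (1-p) log₂(1-p) is the binary entropy function.

H(0.3912) = 0.9656 bits
C = 1 - 0.9656 = 0.0344 bits per symbol

This means we can reliably transmit up to 0.0344 bits of information per channel use.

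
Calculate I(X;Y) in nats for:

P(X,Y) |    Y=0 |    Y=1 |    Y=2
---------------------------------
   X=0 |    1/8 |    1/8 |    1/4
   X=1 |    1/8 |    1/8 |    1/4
0.0000 nats

Mutual information: I(X;Y) = H(X) + H(Y) - H(X,Y)

Marginals:
P(X) = (1/2, 1/2), H(X) = 0.6931 nats
P(Y) = (1/4, 1/4, 1/2), H(Y) = 1.0397 nats

Joint entropy: H(X,Y) = 1.7329 nats

I(X;Y) = 0.6931 + 1.0397 - 1.7329 = 0.0000 nats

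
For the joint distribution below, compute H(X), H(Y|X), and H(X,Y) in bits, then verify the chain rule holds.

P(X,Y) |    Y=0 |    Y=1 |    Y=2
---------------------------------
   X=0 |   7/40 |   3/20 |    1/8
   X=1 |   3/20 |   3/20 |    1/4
H(X,Y) = 2.5467, H(X) = 0.9928, H(Y|X) = 1.5539 (all in bits)

Chain rule: H(X,Y) = H(X) + H(Y|X)

Left side — joint entropy directly:
H(X,Y) = -Σ p(x,y) log p(x,y) = 2.5467 bits

Right side — compute H(Y|X) from the conditional distributions:
P(X) = (9/20, 11/20), so H(X) = 0.9928 bits
H(Y|X) = Σ_x P(X=x) · H(Y|X=x):
  P(Y|X=0) = (7/18, 1/3, 5/18), H(Y|X=0) = 1.5715, weight P(X=0) = 9/20
  P(Y|X=1) = (3/11, 3/11, 5/11), H(Y|X=1) = 1.5395, weight P(X=1) = 11/20
H(Y|X) = 1.5539 bits

H(X) + H(Y|X) = 0.9928 + 1.5539 = 2.5467 bits

Both sides equal 2.5467 bits. ✓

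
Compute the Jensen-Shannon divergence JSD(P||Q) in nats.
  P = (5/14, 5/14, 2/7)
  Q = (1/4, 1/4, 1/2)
0.0243 nats

Jensen-Shannon divergence is:
JSD(P||Q) = 0.5 × D_KL(P||M) + 0.5 × D_KL(Q||M)
where M = 0.5 × (P + Q) is the mixture distribution.

M = 0.5 × (5/14, 5/14, 2/7) + 0.5 × (1/4, 1/4, 1/2) = (0.303571, 0.303571, 11/28)

D_KL(P||M) = 0.0251 nats
D_KL(Q||M) = 0.0235 nats

JSD(P||Q) = 0.5 × 0.0251 + 0.5 × 0.0235 = 0.0243 nats

Unlike KL divergence, JSD is symmetric and bounded: 0 ≤ JSD ≤ log(2).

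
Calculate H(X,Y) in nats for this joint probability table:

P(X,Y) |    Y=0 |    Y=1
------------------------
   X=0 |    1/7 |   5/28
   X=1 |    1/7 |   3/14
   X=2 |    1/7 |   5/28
1.7793 nats

Joint entropy is H(X,Y) = -Σ_{x,y} p(x,y) log p(x,y).

Summing over all non-zero entries:
H(X,Y) = -[1/7·log_e(1/7) + 5/28·log_e(5/28) + 1/7·log_e(1/7) + 3/14·log_e(3/14) + 1/7·log_e(1/7) + 5/28·log_e(5/28)]
H(X,Y) = 1.7793 nats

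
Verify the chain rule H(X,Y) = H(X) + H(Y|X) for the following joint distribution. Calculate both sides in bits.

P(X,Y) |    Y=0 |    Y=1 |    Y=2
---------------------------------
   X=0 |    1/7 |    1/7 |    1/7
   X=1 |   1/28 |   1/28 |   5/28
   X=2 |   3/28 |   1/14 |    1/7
H(X,Y) = 3.0086, H(X) = 1.5502, H(Y|X) = 1.4584 (all in bits)

Chain rule: H(X,Y) = H(X) + H(Y|X)

Left side — joint entropy directly:
H(X,Y) = -Σ p(x,y) log p(x,y) = 3.0086 bits

Right side — compute H(Y|X) from the conditional distributions:
P(X) = (3/7, 1/4, 9/28), so H(X) = 1.5502 bits
H(Y|X) = Σ_x P(X=x) · H(Y|X=x):
  P(Y|X=0) = (1/3, 1/3, 1/3), H(Y|X=0) = 1.5850, weight P(X=0) = 3/7
  P(Y|X=1) = (1/7, 1/7, 5/7), H(Y|X=1) = 1.1488, weight P(X=1) = 1/4
  P(Y|X=2) = (1/3, 2/9, 4/9), H(Y|X=2) = 1.5305, weight P(X=2) = 9/28
H(Y|X) = 1.4584 bits

H(X) + H(Y|X) = 1.5502 + 1.4584 = 3.0086 bits

Both sides equal 3.0086 bits. ✓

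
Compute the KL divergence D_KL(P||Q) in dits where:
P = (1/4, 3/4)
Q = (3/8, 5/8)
0.0154 dits

KL divergence: D_KL(P||Q) = Σ p(x) log(p(x)/q(x))

Computing term by term:
  x=0: 1/4 × log_10[(1/4)/(3/8)] = 1/4 × -0.1761 = -0.0440
  x=1: 3/4 × log_10[(3/4)/(5/8)] = 3/4 × 0.0792 = 0.0594

D_KL(P||Q) = 0.0154 dits

Note: KL divergence is always non-negative and equals 0 iff P = Q.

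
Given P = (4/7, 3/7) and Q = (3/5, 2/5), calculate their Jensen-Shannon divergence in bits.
0.0006 bits

Jensen-Shannon divergence is:
JSD(P||Q) = 0.5 × D_KL(P||M) + 0.5 × D_KL(Q||M)
where M = 0.5 × (P + Q) is the mixture distribution.

M = 0.5 × (4/7, 3/7) + 0.5 × (3/5, 2/5) = (0.585714, 0.414286)

D_KL(P||M) = 0.0006 bits
D_KL(Q||M) = 0.0006 bits

JSD(P||Q) = 0.5 × 0.0006 + 0.5 × 0.0006 = 0.0006 bits

Unlike KL divergence, JSD is symmetric and bounded: 0 ≤ JSD ≤ log(2).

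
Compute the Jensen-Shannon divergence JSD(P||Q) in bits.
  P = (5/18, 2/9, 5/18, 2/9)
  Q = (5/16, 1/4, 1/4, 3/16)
0.0029 bits

Jensen-Shannon divergence is:
JSD(P||Q) = 0.5 × D_KL(P||M) + 0.5 × D_KL(Q||M)
where M = 0.5 × (P + Q) is the mixture distribution.

M = 0.5 × (5/18, 2/9, 5/18, 2/9) + 0.5 × (5/16, 1/4, 1/4, 3/16) = (0.295139, 0.236111, 0.263889, 0.204861)

D_KL(P||M) = 0.0029 bits
D_KL(Q||M) = 0.0029 bits

JSD(P||Q) = 0.5 × 0.0029 + 0.5 × 0.0029 = 0.0029 bits

Unlike KL divergence, JSD is symmetric and bounded: 0 ≤ JSD ≤ log(2).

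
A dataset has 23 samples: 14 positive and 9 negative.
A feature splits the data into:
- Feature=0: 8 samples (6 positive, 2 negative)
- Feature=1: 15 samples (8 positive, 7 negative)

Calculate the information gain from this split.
0.0334 bits

Information Gain = H(Y) - H(Y|Feature)

Before split:
P(positive) = 14/23 = 0.6087
H(Y) = 0.9656 bits

After split:
Feature=0: H = 0.8113 bits (weight = 8/23)
Feature=1: H = 0.9968 bits (weight = 15/23)
H(Y|Feature) = (8/23)×0.8113 + (15/23)×0.9968 = 0.9323 bits

Information Gain = 0.9656 - 0.9323 = 0.0334 bits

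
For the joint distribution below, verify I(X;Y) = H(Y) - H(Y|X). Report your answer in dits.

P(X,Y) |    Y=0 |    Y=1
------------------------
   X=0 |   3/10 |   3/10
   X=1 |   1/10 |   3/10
I(X;Y) = 0.0140 dits

Mutual information has multiple equivalent forms:
- I(X;Y) = H(X) - H(X|Y)
- I(X;Y) = H(Y) - H(Y|X)
- I(X;Y) = H(X) + H(Y) - H(X,Y)

Computing all quantities:
H(X) = 0.2923, H(Y) = 0.2923, H(X,Y) = 0.5706
H(X|Y) = 0.2783, H(Y|X) = 0.2783

Verification:
H(X) - H(X|Y) = 0.2923 - 0.2783 = 0.0140
H(Y) - H(Y|X) = 0.2923 - 0.2783 = 0.0140
H(X) + H(Y) - H(X,Y) = 0.2923 + 0.2923 - 0.5706 = 0.0140

All forms give I(X;Y) = 0.0140 dits. ✓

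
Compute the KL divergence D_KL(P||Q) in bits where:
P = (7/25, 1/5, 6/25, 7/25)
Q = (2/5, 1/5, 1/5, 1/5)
0.0550 bits

KL divergence: D_KL(P||Q) = Σ p(x) log(p(x)/q(x))

Computing term by term:
  x=0: 7/25 × log_2[(7/25)/(2/5)] = 7/25 × -0.5146 = -0.1441
  x=1: 1/5 × log_2[(1/5)/(1/5)] = 1/5 × 0.0000 = 0.0000
  x=2: 6/25 × log_2[(6/25)/(1/5)] = 6/25 × 0.2630 = 0.0631
  x=3: 7/25 × log_2[(7/25)/(1/5)] = 7/25 × 0.4854 = 0.1359

D_KL(P||Q) = 0.0550 bits

Note: KL divergence is always non-negative and equals 0 iff P = Q.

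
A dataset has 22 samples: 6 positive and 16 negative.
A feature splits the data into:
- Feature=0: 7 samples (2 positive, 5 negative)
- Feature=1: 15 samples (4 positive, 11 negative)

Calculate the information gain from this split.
0.0003 bits

Information Gain = H(Y) - H(Y|Feature)

Before split:
P(positive) = 6/22 = 0.2727
H(Y) = 0.8454 bits

After split:
Feature=0: H = 0.8631 bits (weight = 7/22)
Feature=1: H = 0.8366 bits (weight = 15/22)
H(Y|Feature) = (7/22)×0.8631 + (15/22)×0.8366 = 0.8451 bits

Information Gain = 0.8454 - 0.8451 = 0.0003 bits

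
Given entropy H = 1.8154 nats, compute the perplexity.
6.1435

Perplexity is e^H (or exp(H) for natural log).

H = 1.8154 nats
Perplexity = e^1.8154 = 6.1435

Interpretation: The model's uncertainty is equivalent to choosing uniformly among 6.1 options.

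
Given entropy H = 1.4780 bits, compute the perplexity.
2.7856

Perplexity is 2^H (or exp(H) for natural log).

H = 1.4780 bits
Perplexity = 2^1.4780 = 2.7856

Interpretation: The model's uncertainty is equivalent to choosing uniformly among 2.8 options.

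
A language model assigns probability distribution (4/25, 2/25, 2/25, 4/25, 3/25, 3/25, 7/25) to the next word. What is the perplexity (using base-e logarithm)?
6.3970

Perplexity is e^H (or exp(H) for natural log).

First, H = -Σ p log p = 1.8558 nats
Perplexity = e^1.8558 = 6.3970

Interpretation: The model's uncertainty is equivalent to choosing uniformly among 6.4 options.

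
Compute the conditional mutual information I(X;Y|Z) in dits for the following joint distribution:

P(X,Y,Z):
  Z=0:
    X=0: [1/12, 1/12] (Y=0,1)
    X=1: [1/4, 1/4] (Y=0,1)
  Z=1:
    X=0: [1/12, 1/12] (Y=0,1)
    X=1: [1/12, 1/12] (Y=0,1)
0.0000 dits

Conditional mutual information: I(X;Y|Z) = H(X|Z) + H(Y|Z) - H(X,Y|Z)

H(Z) = 0.2764
H(X,Z) = 0.5396 → H(X|Z) = 0.2632
H(Y,Z) = 0.5775 → H(Y|Z) = 0.3010
H(X,Y,Z) = 0.8406 → H(X,Y|Z) = 0.5642

I(X;Y|Z) = 0.2632 + 0.3010 - 0.5642 = 0.0000 dits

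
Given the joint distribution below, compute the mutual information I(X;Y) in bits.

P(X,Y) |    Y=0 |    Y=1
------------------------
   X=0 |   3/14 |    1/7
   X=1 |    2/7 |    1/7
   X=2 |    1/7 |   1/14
0.0032 bits

Mutual information: I(X;Y) = H(X) + H(Y) - H(X,Y)

Marginals:
P(X) = (5/14, 3/7, 3/14), H(X) = 1.5306 bits
P(Y) = (9/14, 5/14), H(Y) = 0.9403 bits

Joint entropy: H(X,Y) = 2.4677 bits

I(X;Y) = 1.5306 + 0.9403 - 2.4677 = 0.0032 bits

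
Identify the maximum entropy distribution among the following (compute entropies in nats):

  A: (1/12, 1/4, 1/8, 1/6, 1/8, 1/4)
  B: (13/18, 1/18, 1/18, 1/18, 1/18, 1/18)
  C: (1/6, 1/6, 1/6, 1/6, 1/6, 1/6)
C

For a discrete distribution over n outcomes, entropy is maximized by the uniform distribution.

Computing entropies:
H(A) = 1.7187 nats
H(B) = 1.0379 nats
H(C) = 1.7918 nats

The uniform distribution (where all probabilities equal 1/6) achieves the maximum entropy of log_e(6) = 1.7918 nats.

Distribution C has the highest entropy.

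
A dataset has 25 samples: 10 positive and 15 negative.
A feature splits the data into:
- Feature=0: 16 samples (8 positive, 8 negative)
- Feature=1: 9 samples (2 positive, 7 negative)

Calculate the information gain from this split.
0.0558 bits

Information Gain = H(Y) - H(Y|Feature)

Before split:
P(positive) = 10/25 = 0.4000
H(Y) = 0.9710 bits

After split:
Feature=0: H = 1.0000 bits (weight = 16/25)
Feature=1: H = 0.7642 bits (weight = 9/25)
H(Y|Feature) = (16/25)×1.0000 + (9/25)×0.7642 = 0.9151 bits

Information Gain = 0.9710 - 0.9151 = 0.0558 bits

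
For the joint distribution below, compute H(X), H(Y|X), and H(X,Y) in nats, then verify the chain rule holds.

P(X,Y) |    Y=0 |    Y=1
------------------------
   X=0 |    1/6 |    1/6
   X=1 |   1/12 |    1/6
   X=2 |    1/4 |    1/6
H(X,Y) = 1.7482, H(X) = 1.0776, H(Y|X) = 0.6706 (all in nats)

Chain rule: H(X,Y) = H(X) + H(Y|X)

Left side — joint entropy directly:
H(X,Y) = -Σ p(x,y) log p(x,y) = 1.7482 nats

Right side — compute H(Y|X) from the conditional distributions:
P(X) = (1/3, 1/4, 5/12), so H(X) = 1.0776 nats
H(Y|X) = Σ_x P(X=x) · H(Y|X=x):
  P(Y|X=0) = (1/2, 1/2), H(Y|X=0) = 0.6931, weight P(X=0) = 1/3
  P(Y|X=1) = (1/3, 2/3), H(Y|X=1) = 0.6365, weight P(X=1) = 1/4
  P(Y|X=2) = (3/5, 2/5), H(Y|X=2) = 0.6730, weight P(X=2) = 5/12
H(Y|X) = 0.6706 nats

H(X) + H(Y|X) = 1.0776 + 0.6706 = 1.7482 nats

Both sides equal 1.7482 nats. ✓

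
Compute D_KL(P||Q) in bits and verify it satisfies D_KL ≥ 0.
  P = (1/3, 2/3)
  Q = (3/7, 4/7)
0.0274 bits

KL divergence satisfies the Gibbs inequality: D_KL(P||Q) ≥ 0 for all distributions P, Q.

D_KL(P||Q) = Σ p(x) log(p(x)/q(x))
Term by term:
  x=0: 1/3 × log_2[(1/3)/(3/7)] = -0.1209
  x=1: 2/3 × log_2[(2/3)/(4/7)] = 0.1483
D_KL(P||Q) = 0.0274 bits

D_KL(P||Q) = 0.0274 ≥ 0 ✓

This non-negativity is a fundamental property: relative entropy cannot be negative because it measures how different Q is from P.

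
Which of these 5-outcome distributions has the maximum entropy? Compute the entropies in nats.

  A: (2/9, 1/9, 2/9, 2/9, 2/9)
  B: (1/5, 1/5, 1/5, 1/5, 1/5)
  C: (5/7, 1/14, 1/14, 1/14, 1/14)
B

For a discrete distribution over n outcomes, entropy is maximized by the uniform distribution.

Computing entropies:
H(A) = 1.5811 nats
H(B) = 1.6094 nats
H(C) = 0.9944 nats

The uniform distribution (where all probabilities equal 1/5) achieves the maximum entropy of log_e(5) = 1.6094 nats.

Distribution B has the highest entropy.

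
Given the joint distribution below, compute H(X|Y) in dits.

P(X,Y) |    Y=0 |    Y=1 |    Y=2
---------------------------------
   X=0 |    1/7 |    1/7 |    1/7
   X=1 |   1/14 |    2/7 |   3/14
0.2821 dits

Using the chain rule: H(X|Y) = H(X,Y) - H(Y)

First, compute H(X,Y) = 0.7429 dits

Marginal P(Y) = (3/14, 3/7, 5/14)
H(Y) = 0.4608 dits

H(X|Y) = H(X,Y) - H(Y) = 0.7429 - 0.4608 = 0.2821 dits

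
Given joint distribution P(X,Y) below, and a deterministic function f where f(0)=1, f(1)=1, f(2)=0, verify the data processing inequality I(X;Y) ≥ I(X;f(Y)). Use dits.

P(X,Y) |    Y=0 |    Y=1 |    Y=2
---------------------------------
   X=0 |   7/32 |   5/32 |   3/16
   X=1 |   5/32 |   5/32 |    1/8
I(X;Y) = 0.0016, I(X;f(Y)) = 0.0006, inequality holds: 0.0016 ≥ 0.0006

Data Processing Inequality: For any Markov chain X → Y → Z, we have I(X;Y) ≥ I(X;Z).

Here Z = f(Y) is a deterministic function of Y, forming X → Y → Z.

Original I(X;Y) = 0.0016 dits

After applying f:
P(X,Z) where Z=f(Y):
- P(X,Z=0) = P(X,Y=2)
- P(X,Z=1) = P(X,Y=0) + P(X,Y=1)

I(X;Z) = I(X;f(Y)) = 0.0006 dits

Verification: 0.0016 ≥ 0.0006 ✓

Information cannot be created by processing; the function f can only lose information about X.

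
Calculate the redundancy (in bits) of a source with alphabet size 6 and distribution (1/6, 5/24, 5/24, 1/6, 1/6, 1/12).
0.0508 bits

Redundancy measures how far a source is from maximum entropy:
R = H_max - H(X)

Maximum entropy for 6 symbols: H_max = log_2(6) = 2.5850 bits
Actual entropy: H(X) = 2.5342 bits
Redundancy: R = 2.5850 - 2.5342 = 0.0508 bits

This redundancy represents potential for compression: the source could be compressed by 0.0508 bits per symbol.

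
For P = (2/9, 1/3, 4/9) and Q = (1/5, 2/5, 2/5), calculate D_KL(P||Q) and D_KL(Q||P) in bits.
D_KL(P||Q) = 0.0137, D_KL(Q||P) = 0.0140

KL divergence is not symmetric: D_KL(P||Q) ≠ D_KL(Q||P) in general.

D_KL(P||Q) = 0.0137 bits
D_KL(Q||P) = 0.0140 bits

No, they are not equal!

This asymmetry is why KL divergence is not a true distance metric.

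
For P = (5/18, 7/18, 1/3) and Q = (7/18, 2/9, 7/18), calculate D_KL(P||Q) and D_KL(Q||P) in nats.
D_KL(P||Q) = 0.0728, D_KL(Q||P) = 0.0664

KL divergence is not symmetric: D_KL(P||Q) ≠ D_KL(Q||P) in general.

D_KL(P||Q) = 0.0728 nats
D_KL(Q||P) = 0.0664 nats

No, they are not equal!

This asymmetry is why KL divergence is not a true distance metric.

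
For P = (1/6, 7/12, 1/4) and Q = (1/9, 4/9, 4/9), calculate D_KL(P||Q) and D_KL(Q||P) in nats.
D_KL(P||Q) = 0.0824, D_KL(Q||P) = 0.0898

KL divergence is not symmetric: D_KL(P||Q) ≠ D_KL(Q||P) in general.

D_KL(P||Q) = 0.0824 nats
D_KL(Q||P) = 0.0898 nats

No, they are not equal!

This asymmetry is why KL divergence is not a true distance metric.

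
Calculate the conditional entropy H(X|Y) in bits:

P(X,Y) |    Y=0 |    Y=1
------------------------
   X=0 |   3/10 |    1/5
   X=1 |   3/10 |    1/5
1.0000 bits

Using the chain rule: H(X|Y) = H(X,Y) - H(Y)

First, compute H(X,Y) = 1.9710 bits

Marginal P(Y) = (3/5, 2/5)
H(Y) = 0.9710 bits

H(X|Y) = H(X,Y) - H(Y) = 1.9710 - 0.9710 = 1.0000 bits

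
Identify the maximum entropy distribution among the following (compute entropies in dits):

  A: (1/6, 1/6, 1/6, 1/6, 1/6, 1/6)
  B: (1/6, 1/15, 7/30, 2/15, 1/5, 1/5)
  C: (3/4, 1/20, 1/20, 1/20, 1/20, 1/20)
A

For a discrete distribution over n outcomes, entropy is maximized by the uniform distribution.

Computing entropies:
H(A) = 0.7782 dits
H(B) = 0.7518 dits
H(C) = 0.4190 dits

The uniform distribution (where all probabilities equal 1/6) achieves the maximum entropy of log_10(6) = 0.7782 dits.

Distribution A has the highest entropy.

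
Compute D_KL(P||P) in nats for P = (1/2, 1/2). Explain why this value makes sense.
0.0000 nats

KL divergence satisfies the Gibbs inequality: D_KL(P||Q) ≥ 0 for all distributions P, Q.

D_KL(P||Q) = Σ p(x) log(p(x)/q(x))
Each term is p(x) × log_e(p(x)/p(x)) = p(x) × log_e(1) = 0, so the sum is 0.
D_KL(P||Q) = 0.0000 nats

When P = Q, the KL divergence is exactly 0, as there is no 'divergence' between identical distributions.

This non-negativity is a fundamental property: relative entropy cannot be negative because it measures how different Q is from P.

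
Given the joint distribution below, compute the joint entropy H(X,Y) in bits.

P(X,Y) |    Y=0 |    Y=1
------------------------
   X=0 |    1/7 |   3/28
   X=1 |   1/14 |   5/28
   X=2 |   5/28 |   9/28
2.4322 bits

Joint entropy is H(X,Y) = -Σ_{x,y} p(x,y) log p(x,y).

Summing over all non-zero entries:
H(X,Y) = -[1/7·log_2(1/7) + 3/28·log_2(3/28) + 1/14·log_2(1/14) + 5/28·log_2(5/28) + 5/28·log_2(5/28) + 9/28·log_2(9/28)]
H(X,Y) = 2.4322 bits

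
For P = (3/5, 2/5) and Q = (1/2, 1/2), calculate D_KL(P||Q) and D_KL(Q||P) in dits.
D_KL(P||Q) = 0.0087, D_KL(Q||P) = 0.0089

KL divergence is not symmetric: D_KL(P||Q) ≠ D_KL(Q||P) in general.

D_KL(P||Q) = 0.0087 dits
D_KL(Q||P) = 0.0089 dits

No, they are not equal!

This asymmetry is why KL divergence is not a true distance metric.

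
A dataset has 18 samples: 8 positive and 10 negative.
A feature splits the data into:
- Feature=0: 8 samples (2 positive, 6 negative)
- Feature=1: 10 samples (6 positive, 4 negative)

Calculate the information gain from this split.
0.0911 bits

Information Gain = H(Y) - H(Y|Feature)

Before split:
P(positive) = 8/18 = 0.4444
H(Y) = 0.9911 bits

After split:
Feature=0: H = 0.8113 bits (weight = 8/18)
Feature=1: H = 0.9710 bits (weight = 10/18)
H(Y|Feature) = (8/18)×0.8113 + (10/18)×0.9710 = 0.9000 bits

Information Gain = 0.9911 - 0.9000 = 0.0911 bits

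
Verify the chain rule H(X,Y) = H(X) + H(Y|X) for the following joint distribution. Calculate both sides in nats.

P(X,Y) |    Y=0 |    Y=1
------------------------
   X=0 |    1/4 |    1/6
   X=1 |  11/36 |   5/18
H(X,Y) = 1.3633, H(X) = 0.6792, H(Y|X) = 0.6841 (all in nats)

Chain rule: H(X,Y) = H(X) + H(Y|X)

Left side — joint entropy directly:
H(X,Y) = -Σ p(x,y) log p(x,y) = 1.3633 nats

Right side — compute H(Y|X) from the conditional distributions:
P(X) = (5/12, 7/12), so H(X) = 0.6792 nats
H(Y|X) = Σ_x P(X=x) · H(Y|X=x):
  P(Y|X=0) = (3/5, 2/5), H(Y|X=0) = 0.6730, weight P(X=0) = 5/12
  P(Y|X=1) = (11/21, 10/21), H(Y|X=1) = 0.6920, weight P(X=1) = 7/12
H(Y|X) = 0.6841 nats

H(X) + H(Y|X) = 0.6792 + 0.6841 = 1.3633 nats

Both sides equal 1.3633 nats. ✓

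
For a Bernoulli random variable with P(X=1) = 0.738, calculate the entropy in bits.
0.8297 bits

The binary entropy function is:
H(p) = -p log(p) - (1-p) log(1-p)

H(0.738) = -0.738 × log_2(0.738) - 0.262 × log_2(0.262)
H(0.738) = 0.8297 bits

Note: Binary entropy is maximized at p=0.5 (H=1 bit) and minimized at p=0 or p=1 (H=0).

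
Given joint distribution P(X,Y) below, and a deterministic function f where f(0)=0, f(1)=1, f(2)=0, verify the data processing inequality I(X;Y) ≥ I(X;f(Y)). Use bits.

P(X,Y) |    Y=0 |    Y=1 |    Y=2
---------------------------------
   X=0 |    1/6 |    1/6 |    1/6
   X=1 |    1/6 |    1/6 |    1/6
I(X;Y) = 0.0000, I(X;f(Y)) = 0.0000, inequality holds: 0.0000 ≥ 0.0000

Data Processing Inequality: For any Markov chain X → Y → Z, we have I(X;Y) ≥ I(X;Z).

Here Z = f(Y) is a deterministic function of Y, forming X → Y → Z.

Original I(X;Y) = 0.0000 bits

After applying f:
P(X,Z) where Z=f(Y):
- P(X,Z=0) = P(X,Y=0) + P(X,Y=2)
- P(X,Z=1) = P(X,Y=1)

I(X;Z) = I(X;f(Y)) = 0.0000 bits

Verification: 0.0000 ≥ 0.0000 ✓

Information cannot be created by processing; the function f can only lose information about X.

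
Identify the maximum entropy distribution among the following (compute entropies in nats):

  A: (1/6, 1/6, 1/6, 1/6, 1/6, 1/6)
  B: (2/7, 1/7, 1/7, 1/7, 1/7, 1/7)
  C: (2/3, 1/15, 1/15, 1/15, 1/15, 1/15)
A

For a discrete distribution over n outcomes, entropy is maximized by the uniform distribution.

Computing entropies:
H(A) = 1.7918 nats
H(B) = 1.7479 nats
H(C) = 1.1730 nats

The uniform distribution (where all probabilities equal 1/6) achieves the maximum entropy of log_e(6) = 1.7918 nats.

Distribution A has the highest entropy.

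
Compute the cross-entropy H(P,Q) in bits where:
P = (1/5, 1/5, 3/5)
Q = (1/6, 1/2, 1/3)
1.6680 bits

Cross-entropy: H(P,Q) = -Σ p(x) log q(x)

Alternatively: H(P,Q) = H(P) + D_KL(P||Q)
H(P) = 1.3710 bits
D_KL(P||Q) = 0.2970 bits

H(P,Q) = 1.3710 + 0.2970 = 1.6680 bits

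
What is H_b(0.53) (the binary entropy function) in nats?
0.6913 nats

The binary entropy function is:
H(p) = -p log(p) - (1-p) log(1-p)

H(0.53) = -0.53 × log_e(0.53) - 0.47 × log_e(0.47)
H(0.53) = 0.6913 nats

Note: Binary entropy is maximized at p=0.5 (H=1 bit) and minimized at p=0 or p=1 (H=0).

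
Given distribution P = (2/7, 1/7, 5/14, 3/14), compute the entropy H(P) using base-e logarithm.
1.3337 nats

Shannon entropy is H(X) = -Σ p(x) log p(x).

For P = (2/7, 1/7, 5/14, 3/14):
H = -2/7 × log_e(2/7) -1/7 × log_e(1/7) -5/14 × log_e(5/14) -3/14 × log_e(3/14)
H = 1.3337 nats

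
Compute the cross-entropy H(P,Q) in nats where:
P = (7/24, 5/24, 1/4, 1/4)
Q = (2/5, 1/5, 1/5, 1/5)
1.4073 nats

Cross-entropy: H(P,Q) = -Σ p(x) log q(x)

Alternatively: H(P,Q) = H(P) + D_KL(P||Q)
H(P) = 1.3793 nats
D_KL(P||Q) = 0.0280 nats

H(P,Q) = 1.3793 + 0.0280 = 1.4073 nats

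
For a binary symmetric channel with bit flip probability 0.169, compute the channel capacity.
0.3446 bits

For a binary symmetric channel (BSC) with error probability p:
Capacity C = 1 - H(p) bits per symbol

where H(p) = -p log₂(p) - (1-p) log₂(1-p) is the binary entropy function.

H(0.169) = 0.6554 bits
C = 1 - 0.6554 = 0.3446 bits per symbol

This means we can reliably transmit up to 0.3446 bits of information per channel use.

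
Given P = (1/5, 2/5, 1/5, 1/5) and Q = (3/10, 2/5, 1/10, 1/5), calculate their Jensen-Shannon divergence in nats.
0.0135 nats

Jensen-Shannon divergence is:
JSD(P||Q) = 0.5 × D_KL(P||M) + 0.5 × D_KL(Q||M)
where M = 0.5 × (P + Q) is the mixture distribution.

M = 0.5 × (1/5, 2/5, 1/5, 1/5) + 0.5 × (3/10, 2/5, 1/10, 1/5) = (1/4, 2/5, 3/20, 1/5)

D_KL(P||M) = 0.0129 nats
D_KL(Q||M) = 0.0141 nats

JSD(P||Q) = 0.5 × 0.0129 + 0.5 × 0.0141 = 0.0135 nats

Unlike KL divergence, JSD is symmetric and bounded: 0 ≤ JSD ≤ log(2).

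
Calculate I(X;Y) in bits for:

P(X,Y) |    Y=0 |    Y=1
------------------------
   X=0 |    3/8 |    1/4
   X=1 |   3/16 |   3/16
0.0069 bits

Mutual information: I(X;Y) = H(X) + H(Y) - H(X,Y)

Marginals:
P(X) = (5/8, 3/8), H(X) = 0.9544 bits
P(Y) = (9/16, 7/16), H(Y) = 0.9887 bits

Joint entropy: H(X,Y) = 1.9363 bits

I(X;Y) = 0.9544 + 0.9887 - 1.9363 = 0.0069 bits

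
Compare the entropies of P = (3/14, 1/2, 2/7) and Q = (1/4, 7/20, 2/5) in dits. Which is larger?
Q

Computing entropies in dits:
H(P) = 0.4493
H(Q) = 0.4693

Distribution Q has higher entropy.

Intuition: The distribution closer to uniform (more spread out) has higher entropy.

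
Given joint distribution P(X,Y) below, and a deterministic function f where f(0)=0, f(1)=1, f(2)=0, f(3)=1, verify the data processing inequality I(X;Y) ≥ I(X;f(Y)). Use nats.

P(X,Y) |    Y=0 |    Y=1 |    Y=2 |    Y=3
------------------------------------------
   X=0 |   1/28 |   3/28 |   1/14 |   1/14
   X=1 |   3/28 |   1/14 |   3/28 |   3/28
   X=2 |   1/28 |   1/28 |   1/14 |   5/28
I(X;Y) = 0.0659, I(X;f(Y)) = 0.0186, inequality holds: 0.0659 ≥ 0.0186

Data Processing Inequality: For any Markov chain X → Y → Z, we have I(X;Y) ≥ I(X;Z).

Here Z = f(Y) is a deterministic function of Y, forming X → Y → Z.

Original I(X;Y) = 0.0659 nats

After applying f:
P(X,Z) where Z=f(Y):
- P(X,Z=0) = P(X,Y=0) + P(X,Y=2)
- P(X,Z=1) = P(X,Y=1) + P(X,Y=3)

I(X;Z) = I(X;f(Y)) = 0.0186 nats

Verification: 0.0659 ≥ 0.0186 ✓

Information cannot be created by processing; the function f can only lose information about X.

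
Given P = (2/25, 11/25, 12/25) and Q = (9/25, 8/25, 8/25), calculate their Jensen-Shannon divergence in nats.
0.0610 nats

Jensen-Shannon divergence is:
JSD(P||Q) = 0.5 × D_KL(P||M) + 0.5 × D_KL(Q||M)
where M = 0.5 × (P + Q) is the mixture distribution.

M = 0.5 × (2/25, 11/25, 12/25) + 0.5 × (9/25, 8/25, 8/25) = (0.22, 0.38, 2/5)

D_KL(P||M) = 0.0711 nats
D_KL(Q||M) = 0.0509 nats

JSD(P||Q) = 0.5 × 0.0711 + 0.5 × 0.0509 = 0.0610 nats

Unlike KL divergence, JSD is symmetric and bounded: 0 ≤ JSD ≤ log(2).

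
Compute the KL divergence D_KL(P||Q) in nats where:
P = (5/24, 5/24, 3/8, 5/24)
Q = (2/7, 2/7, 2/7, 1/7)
0.0490 nats

KL divergence: D_KL(P||Q) = Σ p(x) log(p(x)/q(x))

Computing term by term:
  x=0: 5/24 × log_e[(5/24)/(2/7)] = 5/24 × -0.3159 = -0.0658
  x=1: 5/24 × log_e[(5/24)/(2/7)] = 5/24 × -0.3159 = -0.0658
  x=2: 3/8 × log_e[(3/8)/(2/7)] = 3/8 × 0.2719 = 0.1020
  x=3: 5/24 × log_e[(5/24)/(1/7)] = 5/24 × 0.3773 = 0.0786

D_KL(P||Q) = 0.0490 nats

Note: KL divergence is always non-negative and equals 0 iff P = Q.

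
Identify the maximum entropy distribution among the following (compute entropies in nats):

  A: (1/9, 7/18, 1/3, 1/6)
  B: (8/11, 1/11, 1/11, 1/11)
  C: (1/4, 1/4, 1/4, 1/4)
C

For a discrete distribution over n outcomes, entropy is maximized by the uniform distribution.

Computing entropies:
H(A) = 1.2763 nats
H(B) = 0.8856 nats
H(C) = 1.3863 nats

The uniform distribution (where all probabilities equal 1/4) achieves the maximum entropy of log_e(4) = 1.3863 nats.

Distribution C has the highest entropy.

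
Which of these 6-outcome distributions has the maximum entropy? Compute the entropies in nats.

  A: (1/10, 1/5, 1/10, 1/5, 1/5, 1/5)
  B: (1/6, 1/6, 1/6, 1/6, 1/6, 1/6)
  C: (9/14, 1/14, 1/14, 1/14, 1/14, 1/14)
B

For a discrete distribution over n outcomes, entropy is maximized by the uniform distribution.

Computing entropies:
H(A) = 1.7481 nats
H(B) = 1.7918 nats
H(C) = 1.2266 nats

The uniform distribution (where all probabilities equal 1/6) achieves the maximum entropy of log_e(6) = 1.7918 nats.

Distribution B has the highest entropy.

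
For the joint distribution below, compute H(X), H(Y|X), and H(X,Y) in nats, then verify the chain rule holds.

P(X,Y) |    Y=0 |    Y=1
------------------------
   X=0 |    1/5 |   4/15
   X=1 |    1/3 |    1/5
H(X,Y) = 1.3624, H(X) = 0.6909, H(Y|X) = 0.6715 (all in nats)

Chain rule: H(X,Y) = H(X) + H(Y|X)

Left side — joint entropy directly:
H(X,Y) = -Σ p(x,y) log p(x,y) = 1.3624 nats

Right side — compute H(Y|X) from the conditional distributions:
P(X) = (7/15, 8/15), so H(X) = 0.6909 nats
H(Y|X) = Σ_x P(X=x) · H(Y|X=x):
  P(Y|X=0) = (3/7, 4/7), H(Y|X=0) = 0.6829, weight P(X=0) = 7/15
  P(Y|X=1) = (5/8, 3/8), H(Y|X=1) = 0.6616, weight P(X=1) = 8/15
H(Y|X) = 0.6715 nats

H(X) + H(Y|X) = 0.6909 + 0.6715 = 1.3624 nats

Both sides equal 1.3624 nats. ✓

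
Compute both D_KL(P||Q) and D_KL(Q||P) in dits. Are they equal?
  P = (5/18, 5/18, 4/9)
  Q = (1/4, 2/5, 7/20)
D_KL(P||Q) = 0.0148, D_KL(Q||P) = 0.0156

KL divergence is not symmetric: D_KL(P||Q) ≠ D_KL(Q||P) in general.

D_KL(P||Q) = 0.0148 dits
D_KL(Q||P) = 0.0156 dits

No, they are not equal!

This asymmetry is why KL divergence is not a true distance metric.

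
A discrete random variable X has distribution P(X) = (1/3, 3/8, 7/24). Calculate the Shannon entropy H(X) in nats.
1.0934 nats

Shannon entropy is H(X) = -Σ p(x) log p(x).

For P = (1/3, 3/8, 7/24):
H = -1/3 × log_e(1/3) -3/8 × log_e(3/8) -7/24 × log_e(7/24)
H = 1.0934 nats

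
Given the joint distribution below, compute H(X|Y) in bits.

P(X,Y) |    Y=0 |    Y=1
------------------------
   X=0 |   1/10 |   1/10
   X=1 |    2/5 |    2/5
0.7219 bits

Using the chain rule: H(X|Y) = H(X,Y) - H(Y)

First, compute H(X,Y) = 1.7219 bits

Marginal P(Y) = (1/2, 1/2)
H(Y) = 1.0000 bits

H(X|Y) = H(X,Y) - H(Y) = 1.7219 - 1.0000 = 0.7219 bits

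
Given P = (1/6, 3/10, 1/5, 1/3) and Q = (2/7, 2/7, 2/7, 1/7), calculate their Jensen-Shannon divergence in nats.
0.0314 nats

Jensen-Shannon divergence is:
JSD(P||Q) = 0.5 × D_KL(P||M) + 0.5 × D_KL(Q||M)
where M = 0.5 × (P + Q) is the mixture distribution.

M = 0.5 × (1/6, 3/10, 1/5, 1/3) + 0.5 × (2/7, 2/7, 2/7, 1/7) = (0.22619, 0.292857, 0.242857, 5/21)

D_KL(P||M) = 0.0297 nats
D_KL(Q||M) = 0.0332 nats

JSD(P||Q) = 0.5 × 0.0297 + 0.5 × 0.0332 = 0.0314 nats

Unlike KL divergence, JSD is symmetric and bounded: 0 ≤ JSD ≤ log(2).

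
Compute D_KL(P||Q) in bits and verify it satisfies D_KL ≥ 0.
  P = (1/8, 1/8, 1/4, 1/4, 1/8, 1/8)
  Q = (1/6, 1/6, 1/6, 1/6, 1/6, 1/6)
0.0850 bits

KL divergence satisfies the Gibbs inequality: D_KL(P||Q) ≥ 0 for all distributions P, Q.

D_KL(P||Q) = Σ p(x) log(p(x)/q(x))
Term by term:
  x=0: 1/8 × log_2[(1/8)/(1/6)] = -0.0519
  x=1: 1/8 × log_2[(1/8)/(1/6)] = -0.0519
  x=2: 1/4 × log_2[(1/4)/(1/6)] = 0.1462
  x=3: 1/4 × log_2[(1/4)/(1/6)] = 0.1462
  x=4: 1/8 × log_2[(1/8)/(1/6)] = -0.0519
  x=5: 1/8 × log_2[(1/8)/(1/6)] = -0.0519
D_KL(P||Q) = 0.0850 bits

D_KL(P||Q) = 0.0850 ≥ 0 ✓

This non-negativity is a fundamental property: relative entropy cannot be negative because it measures how different Q is from P.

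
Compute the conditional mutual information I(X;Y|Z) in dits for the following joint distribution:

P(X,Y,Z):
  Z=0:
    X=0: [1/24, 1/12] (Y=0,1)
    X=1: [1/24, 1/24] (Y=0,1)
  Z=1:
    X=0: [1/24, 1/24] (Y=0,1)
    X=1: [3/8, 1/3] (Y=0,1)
0.0013 dits

Conditional mutual information: I(X;Y|Z) = H(X|Z) + H(Y|Z) - H(X,Y|Z)

H(Z) = 0.2222
H(X,Z) = 0.3988 → H(X|Z) = 0.1766
H(Y,Z) = 0.5210 → H(Y|Z) = 0.2987
H(X,Y,Z) = 0.6963 → H(X,Y|Z) = 0.4740

I(X;Y|Z) = 0.1766 + 0.2987 - 0.4740 = 0.0013 dits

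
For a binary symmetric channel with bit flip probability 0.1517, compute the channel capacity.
0.3859 bits

For a binary symmetric channel (BSC) with error probability p:
Capacity C = 1 - H(p) bits per symbol

where H(p) = -p log₂(p) - (1-p) log₂(1-p) is the binary entropy function.

H(0.1517) = 0.6141 bits
C = 1 - 0.6141 = 0.3859 bits per symbol

This means we can reliably transmit up to 0.3859 bits of information per channel use.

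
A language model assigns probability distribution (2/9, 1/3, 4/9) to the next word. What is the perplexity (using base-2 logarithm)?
2.8888

Perplexity is 2^H (or exp(H) for natural log).

First, H = -Σ p log p = 1.5305 bits
Perplexity = 2^1.5305 = 2.8888

Interpretation: The model's uncertainty is equivalent to choosing uniformly among 2.9 options.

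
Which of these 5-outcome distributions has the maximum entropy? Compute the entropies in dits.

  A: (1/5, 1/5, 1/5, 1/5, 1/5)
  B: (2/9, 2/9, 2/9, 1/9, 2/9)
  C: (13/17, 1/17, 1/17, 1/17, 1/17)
A

For a discrete distribution over n outcomes, entropy is maximized by the uniform distribution.

Computing entropies:
H(A) = 0.6990 dits
H(B) = 0.6867 dits
H(C) = 0.3786 dits

The uniform distribution (where all probabilities equal 1/5) achieves the maximum entropy of log_10(5) = 0.6990 dits.

Distribution A has the highest entropy.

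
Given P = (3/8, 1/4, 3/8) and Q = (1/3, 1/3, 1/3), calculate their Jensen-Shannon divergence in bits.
0.0061 bits

Jensen-Shannon divergence is:
JSD(P||Q) = 0.5 × D_KL(P||M) + 0.5 × D_KL(Q||M)
where M = 0.5 × (P + Q) is the mixture distribution.

M = 0.5 × (3/8, 1/4, 3/8) + 0.5 × (1/3, 1/3, 1/3) = (0.354167, 7/24, 0.354167)

D_KL(P||M) = 0.0062 bits
D_KL(Q||M) = 0.0059 bits

JSD(P||Q) = 0.5 × 0.0062 + 0.5 × 0.0059 = 0.0061 bits

Unlike KL divergence, JSD is symmetric and bounded: 0 ≤ JSD ≤ log(2).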